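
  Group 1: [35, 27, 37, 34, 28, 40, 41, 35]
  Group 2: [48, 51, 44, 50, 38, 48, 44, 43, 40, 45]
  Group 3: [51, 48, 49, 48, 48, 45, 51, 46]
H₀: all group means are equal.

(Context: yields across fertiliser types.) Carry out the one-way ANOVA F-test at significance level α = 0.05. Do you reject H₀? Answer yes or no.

reject H₀: yes

Group means [34.62, 45.10, 48.25], grand mean 42.846
SSB = Σnᵢ(x̄ᵢ−x̄)² = 825.110; SSW = ΣΣ(x−x̄ᵢ)² = 368.275
MSB = 825.110/2 = 412.5548; MSW = 368.275/23 = 16.0120
F = MSB/MSW = 25.7654
df = (2, 23)
p-value (upper-tail) = 0.00000
At α=0.05: p < α → reject H₀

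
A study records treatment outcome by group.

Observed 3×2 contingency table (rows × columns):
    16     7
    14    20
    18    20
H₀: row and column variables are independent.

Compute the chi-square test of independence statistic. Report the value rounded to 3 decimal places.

test statistic = 4.676

Row totals [23, 34, 38], col totals [48, 47], n=95
χ² = (16−11.62)²/11.62 + (7−11.38)²/11.38 + (14−17.18)²/17.18 + (20−16.82)²/16.82 + (18−19.20)²/19.20 + (20−18.80)²/18.80 = 4.6758
df = 2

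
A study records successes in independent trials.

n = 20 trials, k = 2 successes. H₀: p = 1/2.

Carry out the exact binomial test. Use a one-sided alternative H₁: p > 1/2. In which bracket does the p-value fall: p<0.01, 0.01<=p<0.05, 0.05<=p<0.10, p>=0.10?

Exact binomial: n=20, k=2, p₀=1/2=0.5000
P(X≥2) from Σ C(n,i)·p₀^i·(1−p₀)^(n−i)
p-value (one-sided, H₁ greater) = 0.99998
→ bracket: p>=0.10

p-value bracket: p>=0.10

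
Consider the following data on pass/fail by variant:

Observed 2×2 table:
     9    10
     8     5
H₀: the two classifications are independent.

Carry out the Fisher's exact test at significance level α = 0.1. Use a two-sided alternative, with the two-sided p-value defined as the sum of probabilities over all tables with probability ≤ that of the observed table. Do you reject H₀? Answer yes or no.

reject H₀: no

Margins: r₁=19, r₂=13, c₁=17, c₂=15, n=32
p_obs = C(19,9)·C(13,8)/C(32,17); sum pmf over tables with pmf ≤ p_obs
p-value (two-sided) = 0.49053
At α=0.1: p ≥ α → fail to reject H₀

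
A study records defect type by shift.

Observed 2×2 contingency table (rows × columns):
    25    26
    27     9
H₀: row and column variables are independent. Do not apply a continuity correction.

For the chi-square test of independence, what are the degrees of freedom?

df = (r−1)(c−1) = (2−1)·(2−1) = 1

degrees of freedom = 1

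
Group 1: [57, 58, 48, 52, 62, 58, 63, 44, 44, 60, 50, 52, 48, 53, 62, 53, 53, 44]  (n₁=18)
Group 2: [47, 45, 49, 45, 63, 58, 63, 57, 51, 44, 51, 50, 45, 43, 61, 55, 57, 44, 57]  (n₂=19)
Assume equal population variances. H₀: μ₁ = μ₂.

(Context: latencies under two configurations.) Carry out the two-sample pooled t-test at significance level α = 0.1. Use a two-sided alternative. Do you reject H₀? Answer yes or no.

x̄₁=53.389, s₁=6.317, n₁=18
x̄₂=51.842, s₂=6.825, n₂=19
s_p² = [17·6.317² + 18·6.825²]/35 = 43.3373
SE = √(s_p²·(1/18+1/19)) = 2.1653
t = (53.389−51.842)/2.1653 = 0.7143
df = 35
p-value (two-sided) = 0.47975
At α=0.1: p ≥ α → fail to reject H₀

reject H₀: no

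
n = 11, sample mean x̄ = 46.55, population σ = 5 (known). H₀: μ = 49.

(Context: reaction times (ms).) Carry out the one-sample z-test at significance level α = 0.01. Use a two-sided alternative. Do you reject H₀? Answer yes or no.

SE = σ/√n = 5/√11 = 1.5076
z = (x̄−μ₀)/SE = (46.55−49)/1.5076 = -1.6251
p-value (two-sided) = 0.10413
At α=0.01: p ≥ α → fail to reject H₀

reject H₀: no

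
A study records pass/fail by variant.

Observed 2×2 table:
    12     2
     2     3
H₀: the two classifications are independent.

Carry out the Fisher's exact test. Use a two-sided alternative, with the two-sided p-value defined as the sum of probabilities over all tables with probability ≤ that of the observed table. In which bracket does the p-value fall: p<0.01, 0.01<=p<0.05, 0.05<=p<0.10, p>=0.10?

p-value bracket: 0.05<=p<0.10

Margins: r₁=14, r₂=5, c₁=14, c₂=5, n=19
p_obs = C(14,12)·C(5,2)/C(19,14); sum pmf over tables with pmf ≤ p_obs
p-value (two-sided) = 0.08437
→ bracket: 0.05<=p<0.10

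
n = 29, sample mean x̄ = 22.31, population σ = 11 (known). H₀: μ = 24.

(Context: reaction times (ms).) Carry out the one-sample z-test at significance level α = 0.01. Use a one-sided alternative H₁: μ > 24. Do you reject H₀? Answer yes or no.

SE = σ/√n = 11/√29 = 2.0426
z = (x̄−μ₀)/SE = (22.31−24)/2.0426 = -0.8274
p-value (one-sided, H₁ greater) = 0.79598
At α=0.01: p ≥ α → fail to reject H₀

reject H₀: no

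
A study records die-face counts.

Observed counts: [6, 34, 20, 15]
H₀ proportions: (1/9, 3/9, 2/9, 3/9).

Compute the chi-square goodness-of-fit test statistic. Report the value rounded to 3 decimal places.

test statistic = 8.560

n = 75; E_i = n·p_i = [8.33, 25.00, 16.67, 25.00]
χ² = (6−8.33)²/8.33 + (34−25.00)²/25.00 + (20−16.67)²/16.67 + (15−25.00)²/25.00 = 8.5600
df = 3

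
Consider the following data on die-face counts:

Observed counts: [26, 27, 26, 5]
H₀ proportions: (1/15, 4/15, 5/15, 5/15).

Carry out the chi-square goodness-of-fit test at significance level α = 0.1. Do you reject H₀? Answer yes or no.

n = 84; E_i = n·p_i = [5.60, 22.40, 28.00, 28.00]
χ² = (26−5.60)²/5.60 + (27−22.40)²/22.40 + (26−28.00)²/28.00 + (5−28.00)²/28.00 = 94.2946
df = 3
p-value (upper-tail) = 0.00000
At α=0.1: p < α → reject H₀

reject H₀: yes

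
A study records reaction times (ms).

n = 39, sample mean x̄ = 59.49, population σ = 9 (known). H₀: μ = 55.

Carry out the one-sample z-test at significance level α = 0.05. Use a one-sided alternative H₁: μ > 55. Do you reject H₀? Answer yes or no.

SE = σ/√n = 9/√39 = 1.4412
z = (x̄−μ₀)/SE = (59.49−55)/1.4412 = 3.1156
p-value (one-sided, H₁ greater) = 0.00092
At α=0.05: p < α → reject H₀

reject H₀: yes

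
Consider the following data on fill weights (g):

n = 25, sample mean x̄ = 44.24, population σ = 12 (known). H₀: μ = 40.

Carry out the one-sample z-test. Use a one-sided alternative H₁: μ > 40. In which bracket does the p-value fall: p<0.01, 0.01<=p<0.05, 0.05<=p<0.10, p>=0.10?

p-value bracket: 0.01<=p<0.05

SE = σ/√n = 12/√25 = 2.4000
z = (x̄−μ₀)/SE = (44.24−40)/2.4000 = 1.7667
p-value (one-sided, H₁ greater) = 0.03864
→ bracket: 0.01<=p<0.05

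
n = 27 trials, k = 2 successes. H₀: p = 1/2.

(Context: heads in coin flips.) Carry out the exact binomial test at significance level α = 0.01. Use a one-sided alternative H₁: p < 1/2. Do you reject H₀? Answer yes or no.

reject H₀: yes

Exact binomial: n=27, k=2, p₀=1/2=0.5000
P(X≤2) from Σ C(n,i)·p₀^i·(1−p₀)^(n−i)
p-value (one-sided, H₁ less) = 0.00000
At α=0.01: p < α → reject H₀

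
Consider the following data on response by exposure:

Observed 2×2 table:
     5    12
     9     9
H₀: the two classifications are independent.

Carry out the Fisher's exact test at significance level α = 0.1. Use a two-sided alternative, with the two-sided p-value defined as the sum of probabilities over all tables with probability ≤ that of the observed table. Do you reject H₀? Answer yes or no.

reject H₀: no

Margins: r₁=17, r₂=18, c₁=14, c₂=21, n=35
p_obs = C(17,5)·C(18,9)/C(35,14); sum pmf over tables with pmf ≤ p_obs
p-value (two-sided) = 0.30527
At α=0.1: p ≥ α → fail to reject H₀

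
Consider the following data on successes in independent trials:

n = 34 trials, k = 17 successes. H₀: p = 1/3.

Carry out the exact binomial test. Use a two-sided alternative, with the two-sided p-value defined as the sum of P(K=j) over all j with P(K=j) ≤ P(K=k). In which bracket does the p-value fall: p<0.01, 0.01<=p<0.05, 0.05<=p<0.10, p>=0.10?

Exact binomial: n=34, k=17, p₀=1/3=0.3333
P(X=j) = C(n,j)·p₀^j·(1−p₀)^(n−j); p = Σ P(X=j) over j with P(X=j) ≤ P(X=17)
p-value (two-sided) = 0.04553
→ bracket: 0.01<=p<0.05

p-value bracket: 0.01<=p<0.05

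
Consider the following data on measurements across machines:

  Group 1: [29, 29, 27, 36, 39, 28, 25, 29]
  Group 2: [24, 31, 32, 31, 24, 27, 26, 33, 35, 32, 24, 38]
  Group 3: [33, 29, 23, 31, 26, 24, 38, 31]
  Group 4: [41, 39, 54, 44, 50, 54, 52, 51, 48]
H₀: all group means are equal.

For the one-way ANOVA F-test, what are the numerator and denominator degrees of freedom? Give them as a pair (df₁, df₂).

degrees of freedom = [3, 33]

k = 4 groups, N = 37 total
df = (k−1, N−k) = (4−1, 37−4) = (3, 33)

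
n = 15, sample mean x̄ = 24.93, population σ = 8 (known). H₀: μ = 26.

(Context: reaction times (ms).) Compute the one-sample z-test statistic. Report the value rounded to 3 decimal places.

SE = σ/√n = 8/√15 = 2.0656
z = (x̄−μ₀)/SE = (24.93−26)/2.0656 = -0.5180

test statistic = -0.518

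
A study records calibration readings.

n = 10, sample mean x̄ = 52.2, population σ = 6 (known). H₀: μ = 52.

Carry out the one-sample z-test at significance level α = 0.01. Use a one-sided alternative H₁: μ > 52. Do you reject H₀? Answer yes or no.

reject H₀: no

SE = σ/√n = 6/√10 = 1.8974
z = (x̄−μ₀)/SE = (52.2−52)/1.8974 = 0.1054
p-value (one-sided, H₁ greater) = 0.45803
At α=0.01: p ≥ α → fail to reject H₀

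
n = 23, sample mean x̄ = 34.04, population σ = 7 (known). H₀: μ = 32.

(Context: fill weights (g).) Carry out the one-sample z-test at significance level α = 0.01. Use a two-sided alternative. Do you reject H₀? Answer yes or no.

SE = σ/√n = 7/√23 = 1.4596
z = (x̄−μ₀)/SE = (34.04−32)/1.4596 = 1.3976
p-value (two-sided) = 0.16222
At α=0.01: p ≥ α → fail to reject H₀

reject H₀: no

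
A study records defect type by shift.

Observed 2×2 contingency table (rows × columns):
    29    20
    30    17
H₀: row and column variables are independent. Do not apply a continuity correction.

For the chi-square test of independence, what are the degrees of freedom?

degrees of freedom = 1

df = (r−1)(c−1) = (2−1)·(2−1) = 1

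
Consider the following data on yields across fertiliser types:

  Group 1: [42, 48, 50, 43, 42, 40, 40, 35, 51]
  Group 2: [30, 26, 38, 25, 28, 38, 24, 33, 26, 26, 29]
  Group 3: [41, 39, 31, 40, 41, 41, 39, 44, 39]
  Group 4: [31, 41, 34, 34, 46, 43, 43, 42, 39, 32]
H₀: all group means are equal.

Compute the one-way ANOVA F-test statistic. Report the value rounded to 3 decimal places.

Group means [43.44, 29.36, 39.44, 38.50], grand mean 37.282
SSB = Σnᵢ(x̄ᵢ−x̄)² = 1088.408; SSW = ΣΣ(x−x̄ᵢ)² = 821.490
MSB = 1088.408/3 = 362.8025; MSW = 821.490/35 = 23.4711
F = MSB/MSW = 15.4574
df = (3, 35)

test statistic = 15.457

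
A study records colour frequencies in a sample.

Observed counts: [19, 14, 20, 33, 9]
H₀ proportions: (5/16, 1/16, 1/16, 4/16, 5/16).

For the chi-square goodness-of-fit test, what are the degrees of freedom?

degrees of freedom = 4

df = k − 1 = 5 − 1 = 4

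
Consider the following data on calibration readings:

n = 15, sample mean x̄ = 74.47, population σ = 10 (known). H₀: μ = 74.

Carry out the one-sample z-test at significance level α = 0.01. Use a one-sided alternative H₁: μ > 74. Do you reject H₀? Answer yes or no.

SE = σ/√n = 10/√15 = 2.5820
z = (x̄−μ₀)/SE = (74.47−74)/2.5820 = 0.1820
p-value (one-sided, H₁ greater) = 0.42778
At α=0.01: p ≥ α → fail to reject H₀

reject H₀: no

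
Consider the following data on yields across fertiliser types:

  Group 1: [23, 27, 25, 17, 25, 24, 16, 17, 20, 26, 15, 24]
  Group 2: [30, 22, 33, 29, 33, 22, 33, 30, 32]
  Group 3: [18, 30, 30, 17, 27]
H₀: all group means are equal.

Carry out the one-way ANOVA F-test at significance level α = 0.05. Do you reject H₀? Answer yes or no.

reject H₀: yes

Group means [21.58, 29.33, 24.40], grand mean 24.808
SSB = Σnᵢ(x̄ᵢ−x̄)² = 309.922; SSW = ΣΣ(x−x̄ᵢ)² = 526.117
MSB = 309.922/2 = 154.9609; MSW = 526.117/23 = 22.8746
F = MSB/MSW = 6.7744
df = (2, 23)
p-value (upper-tail) = 0.00486
At α=0.05: p < α → reject H₀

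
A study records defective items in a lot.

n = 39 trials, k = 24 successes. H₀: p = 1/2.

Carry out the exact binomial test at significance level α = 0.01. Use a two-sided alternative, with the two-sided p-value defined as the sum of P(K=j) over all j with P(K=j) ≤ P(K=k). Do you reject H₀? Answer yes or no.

Exact binomial: n=39, k=24, p₀=1/2=0.5000
P(X=j) = C(n,j)·p₀^j·(1−p₀)^(n−j); p = Σ P(X=j) over j with P(X=j) ≤ P(X=24)
p-value (two-sided) = 0.19959
At α=0.01: p ≥ α → fail to reject H₀

reject H₀: no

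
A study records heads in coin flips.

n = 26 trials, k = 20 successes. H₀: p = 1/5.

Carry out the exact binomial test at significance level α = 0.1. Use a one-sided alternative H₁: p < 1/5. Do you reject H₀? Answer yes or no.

reject H₀: no

Exact binomial: n=26, k=20, p₀=1/5=0.2000
P(X≤20) from Σ C(n,i)·p₀^i·(1−p₀)^(n−i)
p-value (one-sided, H₁ less) = 1.00000
At α=0.1: p ≥ α → fail to reject H₀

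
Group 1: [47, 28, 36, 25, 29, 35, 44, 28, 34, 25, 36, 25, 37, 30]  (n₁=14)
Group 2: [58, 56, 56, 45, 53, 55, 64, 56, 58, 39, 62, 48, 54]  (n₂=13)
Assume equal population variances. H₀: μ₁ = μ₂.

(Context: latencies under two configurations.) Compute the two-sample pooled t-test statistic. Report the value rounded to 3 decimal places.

x̄₁=32.786, s₁=6.919, n₁=14
x̄₂=54.154, s₂=6.780, n₂=13
s_p² = [13·6.919² + 12·6.780²]/25 = 46.9620
SE = √(s_p²·(1/14+1/13)) = 2.6395
t = (32.786−54.154)/2.6395 = -8.0956
df = 25

test statistic = -8.096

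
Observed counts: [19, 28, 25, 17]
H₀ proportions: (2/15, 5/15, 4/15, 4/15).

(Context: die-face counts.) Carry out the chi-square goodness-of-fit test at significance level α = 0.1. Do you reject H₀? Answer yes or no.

reject H₀: yes

n = 89; E_i = n·p_i = [11.87, 29.67, 23.73, 23.73]
χ² = (19−11.87)²/11.87 + (28−29.67)²/29.67 + (25−23.73)²/23.73 + (17−23.73)²/23.73 = 6.3596
df = 3
p-value (upper-tail) = 0.09537
At α=0.1: p < α → reject H₀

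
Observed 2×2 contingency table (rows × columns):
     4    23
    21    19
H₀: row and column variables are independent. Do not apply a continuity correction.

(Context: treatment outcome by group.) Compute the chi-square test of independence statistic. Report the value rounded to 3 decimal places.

test statistic = 9.787

Row totals [27, 40], col totals [25, 42], n=67
χ² = (4−10.07)²/10.07 + (23−16.93)²/16.93 + (21−14.93)²/14.93 + (19−25.07)²/25.07 = 9.7870
df = 1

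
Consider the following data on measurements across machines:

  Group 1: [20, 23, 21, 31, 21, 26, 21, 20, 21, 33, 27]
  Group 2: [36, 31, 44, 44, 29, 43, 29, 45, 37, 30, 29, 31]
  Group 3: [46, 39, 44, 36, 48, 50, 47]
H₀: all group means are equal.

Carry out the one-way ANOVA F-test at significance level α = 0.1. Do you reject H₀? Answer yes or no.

reject H₀: yes

Group means [24.00, 35.67, 44.29], grand mean 33.400
SSB = Σnᵢ(x̄ᵢ−x̄)² = 1863.105; SSW = ΣΣ(x−x̄ᵢ)² = 856.095
MSB = 1863.105/2 = 931.5524; MSW = 856.095/27 = 31.7072
F = MSB/MSW = 29.3798
df = (2, 27)
p-value (upper-tail) = 0.00000
At α=0.1: p < α → reject H₀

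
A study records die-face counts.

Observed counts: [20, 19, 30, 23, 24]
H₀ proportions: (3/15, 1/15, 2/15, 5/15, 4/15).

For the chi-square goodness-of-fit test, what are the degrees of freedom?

degrees of freedom = 4

df = k − 1 = 5 − 1 = 4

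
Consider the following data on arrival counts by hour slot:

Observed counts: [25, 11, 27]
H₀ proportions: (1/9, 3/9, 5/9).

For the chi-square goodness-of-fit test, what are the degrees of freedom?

degrees of freedom = 2

df = k − 1 = 3 − 1 = 2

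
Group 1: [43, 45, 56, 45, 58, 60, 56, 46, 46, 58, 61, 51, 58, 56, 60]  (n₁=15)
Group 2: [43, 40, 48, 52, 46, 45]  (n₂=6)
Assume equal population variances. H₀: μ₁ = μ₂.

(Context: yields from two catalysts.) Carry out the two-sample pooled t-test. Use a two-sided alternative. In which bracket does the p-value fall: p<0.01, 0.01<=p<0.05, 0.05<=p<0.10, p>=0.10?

x̄₁=53.267, s₁=6.508, n₁=15
x̄₂=45.667, s₂=4.131, n₂=6
s_p² = [14·6.508² + 5·4.131²]/19 = 35.6982
SE = √(s_p²·(1/15+1/6)) = 2.8861
t = (53.267−45.667)/2.8861 = 2.6333
df = 19
p-value (two-sided) = 0.01638
→ bracket: 0.01<=p<0.05

p-value bracket: 0.01<=p<0.05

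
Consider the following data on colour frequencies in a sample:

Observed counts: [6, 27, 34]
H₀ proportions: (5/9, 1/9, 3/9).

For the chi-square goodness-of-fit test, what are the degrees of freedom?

degrees of freedom = 2

df = k − 1 = 3 − 1 = 2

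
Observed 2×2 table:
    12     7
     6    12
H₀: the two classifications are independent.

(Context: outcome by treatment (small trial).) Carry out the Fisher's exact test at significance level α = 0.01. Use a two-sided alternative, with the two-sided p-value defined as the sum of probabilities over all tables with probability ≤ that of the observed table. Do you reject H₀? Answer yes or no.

Margins: r₁=19, r₂=18, c₁=18, c₂=19, n=37
p_obs = C(19,12)·C(18,6)/C(37,18); sum pmf over tables with pmf ≤ p_obs
p-value (two-sided) = 0.10314
At α=0.01: p ≥ α → fail to reject H₀

reject H₀: no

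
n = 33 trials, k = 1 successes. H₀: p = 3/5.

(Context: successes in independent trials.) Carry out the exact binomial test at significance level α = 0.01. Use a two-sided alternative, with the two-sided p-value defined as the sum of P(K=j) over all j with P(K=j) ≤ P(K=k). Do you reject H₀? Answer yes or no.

Exact binomial: n=33, k=1, p₀=3/5=0.6000
P(X=j) = C(n,j)·p₀^j·(1−p₀)^(n−j); p = Σ P(X=j) over j with P(X=j) ≤ P(X=1)
p-value (two-sided) = 0.00000
At α=0.01: p < α → reject H₀

reject H₀: yes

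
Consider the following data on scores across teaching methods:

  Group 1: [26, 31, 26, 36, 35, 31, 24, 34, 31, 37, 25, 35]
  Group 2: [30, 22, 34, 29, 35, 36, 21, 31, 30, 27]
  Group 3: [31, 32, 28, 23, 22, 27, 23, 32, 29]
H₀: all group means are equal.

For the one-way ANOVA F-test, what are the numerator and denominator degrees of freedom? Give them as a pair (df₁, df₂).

degrees of freedom = [2, 28]

k = 3 groups, N = 31 total
df = (k−1, N−k) = (3−1, 31−3) = (2, 28)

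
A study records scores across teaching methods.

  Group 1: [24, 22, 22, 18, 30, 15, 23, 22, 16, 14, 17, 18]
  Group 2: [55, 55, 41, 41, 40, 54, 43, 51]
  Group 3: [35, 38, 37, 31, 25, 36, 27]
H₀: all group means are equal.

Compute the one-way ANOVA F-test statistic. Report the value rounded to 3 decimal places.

test statistic = 60.681

Group means [20.08, 47.50, 32.71], grand mean 31.481
SSB = Σnᵢ(x̄ᵢ−x̄)² = 3622.396; SSW = ΣΣ(x−x̄ᵢ)² = 716.345
MSB = 3622.396/2 = 1811.1978; MSW = 716.345/24 = 29.8477
F = MSB/MSW = 60.6813
df = (2, 24)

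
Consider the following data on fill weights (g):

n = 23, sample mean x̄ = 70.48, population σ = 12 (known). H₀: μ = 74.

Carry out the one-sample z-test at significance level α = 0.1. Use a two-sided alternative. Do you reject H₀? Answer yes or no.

SE = σ/√n = 12/√23 = 2.5022
z = (x̄−μ₀)/SE = (70.48−74)/2.5022 = -1.4068
p-value (two-sided) = 0.15949
At α=0.1: p ≥ α → fail to reject H₀

reject H₀: no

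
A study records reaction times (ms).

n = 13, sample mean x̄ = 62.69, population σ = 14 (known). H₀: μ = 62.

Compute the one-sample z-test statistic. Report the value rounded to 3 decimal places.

test statistic = 0.178

SE = σ/√n = 14/√13 = 3.8829
z = (x̄−μ₀)/SE = (62.69−62)/3.8829 = 0.1777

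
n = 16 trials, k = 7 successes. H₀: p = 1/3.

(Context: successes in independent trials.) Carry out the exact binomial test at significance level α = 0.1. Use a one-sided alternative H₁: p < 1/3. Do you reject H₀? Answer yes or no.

reject H₀: no

Exact binomial: n=16, k=7, p₀=1/3=0.3333
P(X≤7) from Σ C(n,i)·p₀^i·(1−p₀)^(n−i)
p-value (one-sided, H₁ less) = 0.87350
At α=0.1: p ≥ α → fail to reject H₀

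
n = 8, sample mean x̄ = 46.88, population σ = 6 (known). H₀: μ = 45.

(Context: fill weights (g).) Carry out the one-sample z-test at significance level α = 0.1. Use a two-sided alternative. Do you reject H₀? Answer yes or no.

SE = σ/√n = 6/√8 = 2.1213
z = (x̄−μ₀)/SE = (46.88−45)/2.1213 = 0.8862
p-value (two-sided) = 0.37549
At α=0.1: p ≥ α → fail to reject H₀

reject H₀: no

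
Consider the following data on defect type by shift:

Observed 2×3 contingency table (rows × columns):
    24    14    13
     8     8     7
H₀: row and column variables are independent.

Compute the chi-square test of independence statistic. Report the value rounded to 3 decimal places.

Row totals [51, 23], col totals [32, 22, 20], n=74
χ² = (24−22.05)²/22.05 + (14−15.16)²/15.16 + (13−13.78)²/13.78 + (8−9.95)²/9.95 + (8−6.84)²/6.84 + (7−6.22)²/6.22 = 0.9824
df = 2

test statistic = 0.982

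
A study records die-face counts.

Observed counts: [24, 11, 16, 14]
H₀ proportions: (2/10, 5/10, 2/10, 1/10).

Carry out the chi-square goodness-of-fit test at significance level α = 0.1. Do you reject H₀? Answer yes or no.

reject H₀: yes

n = 65; E_i = n·p_i = [13.00, 32.50, 13.00, 6.50]
χ² = (24−13.00)²/13.00 + (11−32.50)²/32.50 + (16−13.00)²/13.00 + (14−6.50)²/6.50 = 32.8769
df = 3
p-value (upper-tail) = 0.00000
At α=0.1: p < α → reject H₀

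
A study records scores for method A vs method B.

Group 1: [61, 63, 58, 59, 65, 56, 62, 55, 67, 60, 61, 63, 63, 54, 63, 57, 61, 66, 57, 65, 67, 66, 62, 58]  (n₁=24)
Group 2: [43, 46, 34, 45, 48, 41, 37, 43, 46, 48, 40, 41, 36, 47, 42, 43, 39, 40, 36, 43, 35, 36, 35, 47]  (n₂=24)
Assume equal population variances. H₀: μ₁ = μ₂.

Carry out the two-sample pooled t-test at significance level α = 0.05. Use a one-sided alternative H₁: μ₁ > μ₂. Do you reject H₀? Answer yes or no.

x̄₁=61.208, s₁=3.822, n₁=24
x̄₂=41.292, s₂=4.515, n₂=24
s_p² = [23·3.822² + 23·4.515²]/46 = 17.4982
SE = √(s_p²·(1/24+1/24)) = 1.2076
t = (61.208−41.292)/1.2076 = 16.4934
df = 46
p-value (one-sided, H₁ greater) = 0.00000
At α=0.05: p < α → reject H₀

reject H₀: yes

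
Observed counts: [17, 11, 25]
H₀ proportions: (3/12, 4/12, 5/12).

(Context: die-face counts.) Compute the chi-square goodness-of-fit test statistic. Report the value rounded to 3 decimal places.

test statistic = 3.962

n = 53; E_i = n·p_i = [13.25, 17.67, 22.08]
χ² = (17−13.25)²/13.25 + (11−17.67)²/17.67 + (25−22.08)²/22.08 = 3.9623
df = 2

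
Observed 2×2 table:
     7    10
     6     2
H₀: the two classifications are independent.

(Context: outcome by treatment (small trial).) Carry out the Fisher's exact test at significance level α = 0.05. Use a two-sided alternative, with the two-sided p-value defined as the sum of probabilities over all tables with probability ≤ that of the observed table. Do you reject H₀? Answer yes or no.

reject H₀: no

Margins: r₁=17, r₂=8, c₁=13, c₂=12, n=25
p_obs = C(17,7)·C(8,6)/C(25,13); sum pmf over tables with pmf ≤ p_obs
p-value (two-sided) = 0.20156
At α=0.05: p ≥ α → fail to reject H₀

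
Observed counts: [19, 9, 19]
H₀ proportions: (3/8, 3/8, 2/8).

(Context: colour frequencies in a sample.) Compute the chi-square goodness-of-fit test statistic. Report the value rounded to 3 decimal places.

test statistic = 8.801

n = 47; E_i = n·p_i = [17.62, 17.62, 11.75]
χ² = (19−17.62)²/17.62 + (9−17.62)²/17.62 + (19−11.75)²/11.75 = 8.8014
df = 2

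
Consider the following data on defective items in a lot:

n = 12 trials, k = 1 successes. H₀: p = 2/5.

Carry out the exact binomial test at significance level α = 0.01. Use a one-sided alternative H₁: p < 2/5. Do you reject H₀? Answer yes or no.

Exact binomial: n=12, k=1, p₀=2/5=0.4000
P(X≤1) from Σ C(n,i)·p₀^i·(1−p₀)^(n−i)
p-value (one-sided, H₁ less) = 0.01959
At α=0.01: p ≥ α → fail to reject H₀

reject H₀: no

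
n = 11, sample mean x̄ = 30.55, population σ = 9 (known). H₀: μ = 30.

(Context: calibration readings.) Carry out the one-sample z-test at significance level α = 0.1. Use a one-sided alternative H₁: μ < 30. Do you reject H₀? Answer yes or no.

reject H₀: no

SE = σ/√n = 9/√11 = 2.7136
z = (x̄−μ₀)/SE = (30.55−30)/2.7136 = 0.2027
p-value (one-sided, H₁ less) = 0.58031
At α=0.1: p ≥ α → fail to reject H₀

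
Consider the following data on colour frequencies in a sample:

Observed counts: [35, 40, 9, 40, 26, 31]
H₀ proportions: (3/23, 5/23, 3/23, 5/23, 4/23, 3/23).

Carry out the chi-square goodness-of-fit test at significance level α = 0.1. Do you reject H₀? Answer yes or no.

reject H₀: yes

n = 181; E_i = n·p_i = [23.61, 39.35, 23.61, 39.35, 31.48, 23.61]
χ² = (35−23.61)²/23.61 + (40−39.35)²/39.35 + (9−23.61)²/23.61 + (40−39.35)²/39.35 + (26−31.48)²/31.48 + (31−23.61)²/23.61 = 17.8250
df = 5
p-value (upper-tail) = 0.00317
At α=0.1: p < α → reject H₀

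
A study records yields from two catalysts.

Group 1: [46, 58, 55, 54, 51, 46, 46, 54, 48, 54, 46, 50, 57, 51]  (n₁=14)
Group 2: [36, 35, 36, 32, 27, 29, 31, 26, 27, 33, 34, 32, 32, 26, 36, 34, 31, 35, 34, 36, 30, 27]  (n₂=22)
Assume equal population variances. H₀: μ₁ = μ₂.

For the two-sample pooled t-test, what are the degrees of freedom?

degrees of freedom = 34

df = n₁ + n₂ − 2 = 14 + 22 − 2 = 34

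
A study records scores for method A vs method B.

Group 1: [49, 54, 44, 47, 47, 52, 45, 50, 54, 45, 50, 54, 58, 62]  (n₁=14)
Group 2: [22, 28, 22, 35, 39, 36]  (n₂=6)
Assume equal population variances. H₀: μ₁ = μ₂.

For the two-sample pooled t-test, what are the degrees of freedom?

degrees of freedom = 18

df = n₁ + n₂ − 2 = 14 + 6 − 2 = 18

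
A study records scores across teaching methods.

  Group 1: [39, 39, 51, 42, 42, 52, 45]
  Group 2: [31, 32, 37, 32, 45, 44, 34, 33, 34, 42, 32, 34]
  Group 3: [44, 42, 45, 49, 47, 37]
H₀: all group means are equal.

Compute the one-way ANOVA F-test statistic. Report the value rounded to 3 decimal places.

test statistic = 8.886

Group means [44.29, 35.83, 44.00], grand mean 40.160
SSB = Σnᵢ(x̄ᵢ−x̄)² = 432.265; SSW = ΣΣ(x−x̄ᵢ)² = 535.095
MSB = 432.265/2 = 216.1324; MSW = 535.095/22 = 24.3225
F = MSB/MSW = 8.8861
df = (2, 22)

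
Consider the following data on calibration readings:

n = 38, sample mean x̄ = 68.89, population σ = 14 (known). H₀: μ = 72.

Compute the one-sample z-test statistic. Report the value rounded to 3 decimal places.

SE = σ/√n = 14/√38 = 2.2711
z = (x̄−μ₀)/SE = (68.89−72)/2.2711 = -1.3694

test statistic = -1.369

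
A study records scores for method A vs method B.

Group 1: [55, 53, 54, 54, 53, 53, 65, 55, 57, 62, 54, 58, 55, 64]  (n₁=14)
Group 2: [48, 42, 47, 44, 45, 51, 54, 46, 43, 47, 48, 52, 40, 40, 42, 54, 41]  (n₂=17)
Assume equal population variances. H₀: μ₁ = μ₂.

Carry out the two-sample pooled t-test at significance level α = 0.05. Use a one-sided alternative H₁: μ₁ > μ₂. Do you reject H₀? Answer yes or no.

x̄₁=56.571, s₁=4.146, n₁=14
x̄₂=46.118, s₂=4.622, n₂=17
s_p² = [13·4.146² + 16·4.622²]/29 = 19.4894
SE = √(s_p²·(1/14+1/17)) = 1.5933
t = (56.571−46.118)/1.5933 = 6.5612
df = 29
p-value (one-sided, H₁ greater) = 0.00000
At α=0.05: p < α → reject H₀

reject H₀: yes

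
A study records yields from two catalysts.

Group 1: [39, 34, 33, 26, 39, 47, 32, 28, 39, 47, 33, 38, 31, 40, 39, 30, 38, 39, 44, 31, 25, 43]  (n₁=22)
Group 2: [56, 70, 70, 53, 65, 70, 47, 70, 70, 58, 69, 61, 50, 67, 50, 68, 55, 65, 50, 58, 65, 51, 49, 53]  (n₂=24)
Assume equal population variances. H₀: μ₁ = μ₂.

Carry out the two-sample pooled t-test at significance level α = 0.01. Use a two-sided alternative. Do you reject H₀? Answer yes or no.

x̄₁=36.136, s₁=6.297, n₁=22
x̄₂=60.000, s₂=8.309, n₂=24
s_p² = [21·6.297² + 23·8.309²]/44 = 55.0134
SE = √(s_p²·(1/22+1/24)) = 2.1893
t = (36.136−60.000)/2.1893 = -10.9003
df = 44
p-value (two-sided) = 0.00000
At α=0.01: p < α → reject H₀

reject H₀: yes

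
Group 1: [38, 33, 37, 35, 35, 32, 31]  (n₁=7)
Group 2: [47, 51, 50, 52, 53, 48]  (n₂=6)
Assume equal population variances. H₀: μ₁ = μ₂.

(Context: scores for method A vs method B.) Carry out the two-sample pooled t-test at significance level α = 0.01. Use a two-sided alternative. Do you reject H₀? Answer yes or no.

reject H₀: yes

x̄₁=34.429, s₁=2.573, n₁=7
x̄₂=50.167, s₂=2.317, n₂=6
s_p² = [6·2.573² + 5·2.317²]/11 = 6.0498
SE = √(s_p²·(1/7+1/6)) = 1.3684
t = (34.429−50.167)/1.3684 = -11.5010
df = 11
p-value (two-sided) = 0.00000
At α=0.01: p < α → reject H₀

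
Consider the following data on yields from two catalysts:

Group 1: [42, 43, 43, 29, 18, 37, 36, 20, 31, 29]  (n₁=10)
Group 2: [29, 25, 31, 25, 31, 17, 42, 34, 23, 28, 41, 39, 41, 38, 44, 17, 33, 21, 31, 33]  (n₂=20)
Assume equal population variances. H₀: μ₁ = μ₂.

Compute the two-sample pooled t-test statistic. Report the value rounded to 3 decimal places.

x̄₁=32.800, s₁=9.041, n₁=10
x̄₂=31.150, s₂=8.145, n₂=20
s_p² = [9·9.041² + 19·8.145²]/28 = 71.2911
SE = √(s_p²·(1/10+1/20)) = 3.2701
t = (32.800−31.150)/3.2701 = 0.5046
df = 28

test statistic = 0.505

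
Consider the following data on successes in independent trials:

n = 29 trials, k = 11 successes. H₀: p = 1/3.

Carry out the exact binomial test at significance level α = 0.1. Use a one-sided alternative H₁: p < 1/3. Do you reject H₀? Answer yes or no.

Exact binomial: n=29, k=11, p₀=1/3=0.3333
P(X≤11) from Σ C(n,i)·p₀^i·(1−p₀)^(n−i)
p-value (one-sided, H₁ less) = 0.76791
At α=0.1: p ≥ α → fail to reject H₀

reject H₀: no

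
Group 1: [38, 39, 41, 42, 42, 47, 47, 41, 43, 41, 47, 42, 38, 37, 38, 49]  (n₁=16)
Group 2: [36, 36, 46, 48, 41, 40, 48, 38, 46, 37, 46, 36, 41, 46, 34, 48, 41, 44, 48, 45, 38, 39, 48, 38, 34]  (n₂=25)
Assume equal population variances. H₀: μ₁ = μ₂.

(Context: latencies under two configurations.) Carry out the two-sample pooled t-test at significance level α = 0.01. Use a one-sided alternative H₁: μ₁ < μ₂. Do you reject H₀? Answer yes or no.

reject H₀: no

x̄₁=42.000, s₁=3.742, n₁=16
x̄₂=41.680, s₂=4.914, n₂=25
s_p² = [15·3.742² + 24·4.914²]/39 = 20.2421
SE = √(s_p²·(1/16+1/25)) = 1.4404
t = (42.000−41.680)/1.4404 = 0.2222
df = 39
p-value (one-sided, H₁ less) = 0.58732
At α=0.01: p ≥ α → fail to reject H₀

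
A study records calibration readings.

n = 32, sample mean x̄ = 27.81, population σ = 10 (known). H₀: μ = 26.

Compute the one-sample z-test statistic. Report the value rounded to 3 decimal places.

test statistic = 1.024

SE = σ/√n = 10/√32 = 1.7678
z = (x̄−μ₀)/SE = (27.81−26)/1.7678 = 1.0239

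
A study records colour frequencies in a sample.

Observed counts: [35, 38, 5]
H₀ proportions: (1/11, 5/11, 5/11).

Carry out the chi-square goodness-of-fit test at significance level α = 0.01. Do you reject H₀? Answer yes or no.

reject H₀: yes

n = 78; E_i = n·p_i = [7.09, 35.45, 35.45]
χ² = (35−7.09)²/7.09 + (38−35.45)²/35.45 + (5−35.45)²/35.45 = 136.1897
df = 2
p-value (upper-tail) = 0.00000
At α=0.01: p < α → reject H₀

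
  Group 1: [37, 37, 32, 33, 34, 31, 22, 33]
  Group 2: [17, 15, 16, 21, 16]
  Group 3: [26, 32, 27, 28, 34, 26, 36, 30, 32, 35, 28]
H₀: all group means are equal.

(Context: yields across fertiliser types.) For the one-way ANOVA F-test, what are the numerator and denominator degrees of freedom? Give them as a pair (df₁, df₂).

k = 3 groups, N = 24 total
df = (k−1, N−k) = (3−1, 24−3) = (2, 21)

degrees of freedom = [2, 21]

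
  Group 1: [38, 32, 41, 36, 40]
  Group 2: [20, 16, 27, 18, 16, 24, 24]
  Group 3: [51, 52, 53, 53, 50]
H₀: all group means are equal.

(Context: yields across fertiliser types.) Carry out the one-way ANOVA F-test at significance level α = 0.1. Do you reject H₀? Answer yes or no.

Group means [37.40, 20.71, 51.80], grand mean 34.765
SSB = Σnᵢ(x̄ᵢ−x̄)² = 2867.630; SSW = ΣΣ(x−x̄ᵢ)² = 171.429
MSB = 2867.630/2 = 1433.8151; MSW = 171.429/14 = 12.2449
F = MSB/MSW = 117.0949
df = (2, 14)
p-value (upper-tail) = 0.00000
At α=0.1: p < α → reject H₀

reject H₀: yes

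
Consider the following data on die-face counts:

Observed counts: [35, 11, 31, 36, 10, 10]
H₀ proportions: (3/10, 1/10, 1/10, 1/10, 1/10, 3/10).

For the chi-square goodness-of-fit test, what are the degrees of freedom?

df = k − 1 = 6 − 1 = 5

degrees of freedom = 5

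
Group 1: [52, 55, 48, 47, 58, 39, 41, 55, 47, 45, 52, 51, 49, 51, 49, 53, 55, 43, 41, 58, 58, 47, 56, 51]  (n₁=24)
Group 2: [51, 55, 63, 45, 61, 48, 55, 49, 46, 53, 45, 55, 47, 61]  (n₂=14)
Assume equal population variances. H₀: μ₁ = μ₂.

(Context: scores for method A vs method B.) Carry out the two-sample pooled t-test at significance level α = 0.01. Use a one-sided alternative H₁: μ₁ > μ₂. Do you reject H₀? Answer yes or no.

x̄₁=50.042, s₁=5.568, n₁=24
x̄₂=52.429, s₂=6.161, n₂=14
s_p² = [23·5.568² + 13·6.161²]/36 = 33.5107
SE = √(s_p²·(1/24+1/14)) = 1.9468
t = (50.042−52.429)/1.9468 = -1.2261
df = 36
p-value (one-sided, H₁ greater) = 0.88594
At α=0.01: p ≥ α → fail to reject H₀

reject H₀: no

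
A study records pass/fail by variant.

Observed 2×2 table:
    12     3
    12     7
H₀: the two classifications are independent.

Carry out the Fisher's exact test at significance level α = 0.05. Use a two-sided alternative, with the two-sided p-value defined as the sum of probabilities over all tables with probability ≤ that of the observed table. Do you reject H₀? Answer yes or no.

reject H₀: no

Margins: r₁=15, r₂=19, c₁=24, c₂=10, n=34
p_obs = C(15,12)·C(19,12)/C(34,24); sum pmf over tables with pmf ≤ p_obs
p-value (two-sided) = 0.45127
At α=0.05: p ≥ α → fail to reject H₀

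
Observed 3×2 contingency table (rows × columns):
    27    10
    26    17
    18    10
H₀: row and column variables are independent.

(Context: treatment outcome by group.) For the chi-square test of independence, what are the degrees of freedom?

degrees of freedom = 2

df = (r−1)(c−1) = (3−1)·(2−1) = 2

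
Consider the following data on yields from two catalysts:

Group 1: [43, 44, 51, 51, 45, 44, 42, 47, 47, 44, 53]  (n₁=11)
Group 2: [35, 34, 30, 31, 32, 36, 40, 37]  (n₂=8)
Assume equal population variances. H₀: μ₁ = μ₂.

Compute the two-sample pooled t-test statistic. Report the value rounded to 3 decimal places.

x̄₁=46.455, s₁=3.698, n₁=11
x̄₂=34.375, s₂=3.335, n₂=8
s_p² = [10·3.698² + 7·3.335²]/17 = 12.6237
SE = √(s_p²·(1/11+1/8)) = 1.6509
t = (46.455−34.375)/1.6509 = 7.3168
df = 17

test statistic = 7.317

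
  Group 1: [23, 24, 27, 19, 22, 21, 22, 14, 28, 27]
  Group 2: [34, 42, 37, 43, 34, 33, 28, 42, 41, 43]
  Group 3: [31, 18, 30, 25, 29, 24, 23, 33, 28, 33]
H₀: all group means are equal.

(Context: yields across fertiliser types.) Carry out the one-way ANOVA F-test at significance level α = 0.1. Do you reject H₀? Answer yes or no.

Group means [22.70, 37.70, 27.40], grand mean 29.267
SSB = Σnᵢ(x̄ᵢ−x̄)² = 1177.267; SSW = ΣΣ(x−x̄ᵢ)² = 618.600
MSB = 1177.267/2 = 588.6333; MSW = 618.600/27 = 22.9111
F = MSB/MSW = 25.6920
df = (2, 27)
p-value (upper-tail) = 0.00000
At α=0.1: p < α → reject H₀

reject H₀: yes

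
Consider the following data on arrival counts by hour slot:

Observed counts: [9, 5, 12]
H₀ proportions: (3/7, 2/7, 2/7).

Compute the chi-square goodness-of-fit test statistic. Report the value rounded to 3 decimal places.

test statistic = 4.019

n = 26; E_i = n·p_i = [11.14, 7.43, 7.43]
χ² = (9−11.14)²/11.14 + (5−7.43)²/7.43 + (12−7.43)²/7.43 = 4.0192
df = 2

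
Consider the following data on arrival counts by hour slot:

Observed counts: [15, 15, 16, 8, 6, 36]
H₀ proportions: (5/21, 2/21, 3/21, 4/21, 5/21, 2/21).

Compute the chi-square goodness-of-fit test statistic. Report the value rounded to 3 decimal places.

test statistic = 103.945

n = 96; E_i = n·p_i = [22.86, 9.14, 13.71, 18.29, 22.86, 9.14]
χ² = (15−22.86)²/22.86 + (15−9.14)²/9.14 + (16−13.71)²/13.71 + (8−18.29)²/18.29 + (6−22.86)²/22.86 + (36−9.14)²/9.14 = 103.9448
df = 5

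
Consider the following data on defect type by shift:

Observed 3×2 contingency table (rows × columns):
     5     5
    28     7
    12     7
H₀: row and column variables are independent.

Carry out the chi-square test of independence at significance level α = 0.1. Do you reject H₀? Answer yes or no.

reject H₀: no

Row totals [10, 35, 19], col totals [45, 19], n=64
χ² = (5−7.03)²/7.03 + (5−2.97)²/2.97 + (28−24.61)²/24.61 + (7−10.39)²/10.39 + (12−13.36)²/13.36 + (7−5.64)²/5.64 = 4.0161
df = 2
p-value (upper-tail) = 0.13425
At α=0.1: p ≥ α → fail to reject H₀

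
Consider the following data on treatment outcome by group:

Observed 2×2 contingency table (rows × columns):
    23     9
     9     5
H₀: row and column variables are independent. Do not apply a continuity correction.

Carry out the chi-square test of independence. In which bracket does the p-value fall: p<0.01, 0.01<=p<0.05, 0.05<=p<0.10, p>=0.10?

Row totals [32, 14], col totals [32, 14], n=46
χ² = (23−22.26)²/22.26 + (9−9.74)²/9.74 + (9−9.74)²/9.74 + (5−4.26)²/4.26 = 0.2649
df = 1
p-value (upper-tail) = 0.60674
→ bracket: p>=0.10

p-value bracket: p>=0.10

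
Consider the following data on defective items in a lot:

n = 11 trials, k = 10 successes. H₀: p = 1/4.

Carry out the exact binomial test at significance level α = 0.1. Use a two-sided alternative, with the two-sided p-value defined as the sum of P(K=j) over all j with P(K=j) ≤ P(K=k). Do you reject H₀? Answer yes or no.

Exact binomial: n=11, k=10, p₀=1/4=0.2500
P(X=j) = C(n,j)·p₀^j·(1−p₀)^(n−j); p = Σ P(X=j) over j with P(X=j) ≤ P(X=10)
p-value (two-sided) = 0.00001
At α=0.1: p < α → reject H₀

reject H₀: yes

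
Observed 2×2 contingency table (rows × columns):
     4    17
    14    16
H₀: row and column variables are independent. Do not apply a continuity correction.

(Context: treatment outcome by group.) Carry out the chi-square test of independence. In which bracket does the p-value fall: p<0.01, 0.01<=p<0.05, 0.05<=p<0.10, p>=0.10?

p-value bracket: 0.01<=p<0.05

Row totals [21, 30], col totals [18, 33], n=51
χ² = (4−7.41)²/7.41 + (17−13.59)²/13.59 + (14−10.59)²/10.59 + (16−19.41)²/19.41 = 4.1261
df = 1
p-value (upper-tail) = 0.04223
→ bracket: 0.01<=p<0.05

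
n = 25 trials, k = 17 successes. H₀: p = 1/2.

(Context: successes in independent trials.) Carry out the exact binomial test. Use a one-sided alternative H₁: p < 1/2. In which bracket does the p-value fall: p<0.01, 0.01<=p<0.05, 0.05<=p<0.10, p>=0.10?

p-value bracket: p>=0.10

Exact binomial: n=25, k=17, p₀=1/2=0.5000
P(X≤17) from Σ C(n,i)·p₀^i·(1−p₀)^(n−i)
p-value (one-sided, H₁ less) = 0.97836
→ bracket: p>=0.10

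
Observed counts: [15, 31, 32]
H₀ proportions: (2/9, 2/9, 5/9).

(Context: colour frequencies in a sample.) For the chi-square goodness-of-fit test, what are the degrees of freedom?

degrees of freedom = 2

df = k − 1 = 3 − 1 = 2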